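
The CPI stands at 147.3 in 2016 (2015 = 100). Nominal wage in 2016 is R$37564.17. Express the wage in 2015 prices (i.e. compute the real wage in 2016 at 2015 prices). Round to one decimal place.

25501.8

Real = Nominal ÷ (Index/100) = 37564.17 ÷ (147.3/100)
     = 37564.17 ÷ 1.473 = 25501.8126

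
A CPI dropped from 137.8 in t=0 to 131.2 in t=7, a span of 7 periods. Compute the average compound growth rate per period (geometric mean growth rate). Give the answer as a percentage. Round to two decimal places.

-0.70%

Growth factor = (131.2/137.8)^(1/7) = (0.952104)^(1/7) = 0.993013
Growth rate = 0.993013 − 1 = -0.006987 = -0.6987%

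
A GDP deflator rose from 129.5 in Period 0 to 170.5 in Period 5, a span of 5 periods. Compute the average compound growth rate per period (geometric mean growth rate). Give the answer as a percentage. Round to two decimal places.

5.66%

Growth factor = (170.5/129.5)^(1/5) = (1.316602)^(1/5) = 1.056552
Growth rate = 1.056552 − 1 = 0.056552 = 5.6552%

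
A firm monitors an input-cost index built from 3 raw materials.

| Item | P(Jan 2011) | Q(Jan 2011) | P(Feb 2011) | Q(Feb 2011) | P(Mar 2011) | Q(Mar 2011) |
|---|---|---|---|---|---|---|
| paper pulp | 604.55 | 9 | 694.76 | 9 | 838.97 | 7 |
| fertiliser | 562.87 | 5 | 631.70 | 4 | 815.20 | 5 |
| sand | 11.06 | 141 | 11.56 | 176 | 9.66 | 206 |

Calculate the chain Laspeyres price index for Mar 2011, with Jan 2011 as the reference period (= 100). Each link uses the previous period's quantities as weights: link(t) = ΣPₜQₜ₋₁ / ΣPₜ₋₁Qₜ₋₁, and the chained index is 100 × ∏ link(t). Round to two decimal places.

130.16

Link Jan 2011→Feb 2011:
ΣP(Feb 2011)Q(Jan 2011) = 694.76×9 + 631.70×5 + 11.56×141 = 6252.84 + 3158.5 + 1629.96 = 11041.3
ΣP(Jan 2011)Q(Jan 2011) = 604.55×9 + 562.87×5 + 11.06×141 = 5440.95 + 2814.35 + 1559.46 = 9814.76
link = 11041.3/9814.76 = 1.124969
Link Feb 2011→Mar 2011:
ΣP(Mar 2011)Q(Feb 2011) = 838.97×9 + 815.20×4 + 9.66×176 = 7550.73 + 3260.8 + 1700.16 = 12511.69
ΣP(Feb 2011)Q(Feb 2011) = 694.76×9 + 631.70×4 + 11.56×176 = 6252.84 + 2526.8 + 2034.56 = 10814.2
link = 12511.69/10814.2 = 1.156969
Chained index = 100 × 1.124969 × 1.156969 = 130.1554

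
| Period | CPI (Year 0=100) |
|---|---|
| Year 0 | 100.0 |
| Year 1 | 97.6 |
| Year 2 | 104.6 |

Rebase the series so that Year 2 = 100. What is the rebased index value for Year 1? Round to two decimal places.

93.31

Rebased(Year 1) = 97.6 / 104.6 × 100 = 93.3078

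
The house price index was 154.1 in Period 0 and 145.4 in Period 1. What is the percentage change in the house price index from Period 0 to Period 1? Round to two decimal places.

-5.65%

Change = (145.4 − 154.1) / 154.1 × 100
       = -8.7 / 154.1 × 100 = -5.6457%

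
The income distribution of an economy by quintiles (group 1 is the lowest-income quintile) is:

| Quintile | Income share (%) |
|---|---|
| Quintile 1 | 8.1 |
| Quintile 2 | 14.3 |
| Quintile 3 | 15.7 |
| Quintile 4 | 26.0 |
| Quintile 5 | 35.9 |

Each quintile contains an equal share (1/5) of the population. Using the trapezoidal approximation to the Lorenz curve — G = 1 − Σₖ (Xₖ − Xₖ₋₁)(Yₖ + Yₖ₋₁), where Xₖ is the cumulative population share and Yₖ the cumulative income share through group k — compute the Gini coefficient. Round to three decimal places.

Cumulative income shares Yₖ: 0.0810, 0.2240, 0.3810, 0.6410, 1.0000
Σ (Xₖ−Xₖ₋₁)(Yₖ+Yₖ₋₁) = (1/5)(0.0810+0.0000) + (1/5)(0.2240+0.0810) + (1/5)(0.3810+0.2240) + (1/5)(0.6410+0.3810) + (1/5)(1.0000+0.6410)
  = 0.0162 + 0.0610 + 0.1210 + 0.2044 + 0.3282 = 0.7308
G = 1 − 0.7308 = 0.2692

0.269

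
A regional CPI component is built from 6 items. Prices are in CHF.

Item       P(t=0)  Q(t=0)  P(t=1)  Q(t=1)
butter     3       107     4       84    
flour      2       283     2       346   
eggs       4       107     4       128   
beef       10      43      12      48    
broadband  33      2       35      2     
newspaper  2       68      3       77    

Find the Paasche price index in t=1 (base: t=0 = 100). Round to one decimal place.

Paasche price index uses current-period quantities as weights.
ΣP(t=1)·Q(t=1) = 4×84 + 2×346 + 4×128 + 12×48 + 35×2 + 3×77 = 336 + 692 + 512 + 576 + 70 + 231 = 2417
ΣP(t=0)·Q(t=1) = 3×84 + 2×346 + 4×128 + 10×48 + 33×2 + 2×77 = 252 + 692 + 512 + 480 + 66 + 154 = 2156
Index = 2417 / 2156 × 100 = 112.1058

112.1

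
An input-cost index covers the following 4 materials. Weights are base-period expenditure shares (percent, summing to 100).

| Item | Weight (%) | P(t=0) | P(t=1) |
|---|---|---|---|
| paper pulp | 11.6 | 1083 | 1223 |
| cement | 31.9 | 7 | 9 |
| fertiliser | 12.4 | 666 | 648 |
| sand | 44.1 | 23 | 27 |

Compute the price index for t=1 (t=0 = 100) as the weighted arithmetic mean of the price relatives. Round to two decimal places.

paper pulp: 11.6 × (1223/1083) = 11.6 × 1.129271 = 13.0995
cement: 31.9 × (9/7) = 31.9 × 1.285714 = 41.0143
fertiliser: 12.4 × (648/666) = 12.4 × 0.972973 = 12.0649
sand: 44.1 × (27/23) = 44.1 × 1.173913 = 51.7696
Index = Σ wᵢ·(p₁ᵢ/p₀ᵢ) = 13.0995 + 41.0143 + 12.0649 + 51.7696 = 117.9483

117.95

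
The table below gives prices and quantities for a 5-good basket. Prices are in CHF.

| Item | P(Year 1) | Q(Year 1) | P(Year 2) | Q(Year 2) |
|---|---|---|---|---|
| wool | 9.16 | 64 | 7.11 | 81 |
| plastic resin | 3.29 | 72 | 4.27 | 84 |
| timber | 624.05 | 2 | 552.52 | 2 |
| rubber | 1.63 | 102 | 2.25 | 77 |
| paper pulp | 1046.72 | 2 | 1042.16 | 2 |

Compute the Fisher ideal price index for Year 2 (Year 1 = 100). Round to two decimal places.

Laspeyres component (base-period weights):
ΣP(Year 2)Q(Year 1) = 7.11×64 + 4.27×72 + 552.52×2 + 2.25×102 + 1042.16×2 = 455.04 + 307.44 + 1105.04 + 229.5 + 2084.32 = 4181.34
ΣP(Year 1)Q(Year 1) = 9.16×64 + 3.29×72 + 624.05×2 + 1.63×102 + 1046.72×2 = 586.24 + 236.88 + 1248.1 + 166.26 + 2093.44 = 4330.92
L = 4181.34 / 4330.92 × 100 = 96.5462
Paasche component (current-period weights):
ΣP(Year 2)Q(Year 2) = 7.11×81 + 4.27×84 + 552.52×2 + 2.25×77 + 1042.16×2 = 575.91 + 358.68 + 1105.04 + 173.25 + 2084.32 = 4297.2
ΣP(Year 1)Q(Year 2) = 9.16×81 + 3.29×84 + 624.05×2 + 1.63×77 + 1046.72×2 = 741.96 + 276.36 + 1248.1 + 125.51 + 2093.44 = 4485.37
P = 4297.2 / 4485.37 × 100 = 95.8048
Fisher = √(L × P) = √(96.5462 × 95.8048) = 96.1748

96.17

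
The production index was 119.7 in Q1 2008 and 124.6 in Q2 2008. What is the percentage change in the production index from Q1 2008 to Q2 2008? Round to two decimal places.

4.09%

Change = (124.6 − 119.7) / 119.7 × 100
       = 4.9 / 119.7 × 100 = 4.0936%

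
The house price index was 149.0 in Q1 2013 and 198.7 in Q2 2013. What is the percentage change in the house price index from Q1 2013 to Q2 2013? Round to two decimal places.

Change = (198.7 − 149.0) / 149.0 × 100
       = 49.7 / 149.0 × 100 = 33.3557%

33.36%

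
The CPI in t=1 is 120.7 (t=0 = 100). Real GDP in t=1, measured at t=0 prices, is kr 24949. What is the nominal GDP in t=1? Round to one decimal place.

30113.4

Nominal = Real × (Index/100) = 24949 × (120.7/100)
        = 24949 × 1.207 = 30113.4430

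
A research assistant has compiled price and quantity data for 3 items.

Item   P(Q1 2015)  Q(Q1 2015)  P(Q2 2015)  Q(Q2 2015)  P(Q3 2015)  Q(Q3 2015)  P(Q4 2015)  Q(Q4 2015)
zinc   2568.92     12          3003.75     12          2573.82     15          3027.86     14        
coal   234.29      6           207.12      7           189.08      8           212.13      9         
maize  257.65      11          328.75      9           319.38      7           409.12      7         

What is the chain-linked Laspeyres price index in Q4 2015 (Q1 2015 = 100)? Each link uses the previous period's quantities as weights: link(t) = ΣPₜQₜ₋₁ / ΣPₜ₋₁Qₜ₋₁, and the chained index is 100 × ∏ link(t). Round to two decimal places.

Link Q1 2015→Q2 2015:
ΣP(Q2 2015)Q(Q1 2015) = 3003.75×12 + 207.12×6 + 328.75×11 = 36045 + 1242.72 + 3616.25 = 40903.97
ΣP(Q1 2015)Q(Q1 2015) = 2568.92×12 + 234.29×6 + 257.65×11 = 30827.04 + 1405.74 + 2834.15 = 35066.93
link = 40903.97/35066.93 = 1.166454
Link Q2 2015→Q3 2015:
ΣP(Q3 2015)Q(Q2 2015) = 2573.82×12 + 189.08×7 + 319.38×9 = 30885.84 + 1323.56 + 2874.42 = 35083.82
ΣP(Q2 2015)Q(Q2 2015) = 3003.75×12 + 207.12×7 + 328.75×9 = 36045 + 1449.84 + 2958.75 = 40453.59
link = 35083.82/40453.59 = 0.867261
Link Q3 2015→Q4 2015:
ΣP(Q4 2015)Q(Q3 2015) = 3027.86×15 + 212.13×8 + 409.12×7 = 45417.9 + 1697.04 + 2863.84 = 49978.78
ΣP(Q3 2015)Q(Q3 2015) = 2573.82×15 + 189.08×8 + 319.38×7 = 38607.3 + 1512.64 + 2235.66 = 42355.6
link = 49978.78/42355.6 = 1.179980
Chained index = 100 × 1.166454 × 0.867261 × 1.179980 = 119.3692

119.37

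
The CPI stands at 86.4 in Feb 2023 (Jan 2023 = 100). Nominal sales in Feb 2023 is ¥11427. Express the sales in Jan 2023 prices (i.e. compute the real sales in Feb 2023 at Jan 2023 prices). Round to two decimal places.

Real = Nominal ÷ (Index/100) = 11427 ÷ (86.4/100)
     = 11427 ÷ 0.864 = 13225.6944

13225.69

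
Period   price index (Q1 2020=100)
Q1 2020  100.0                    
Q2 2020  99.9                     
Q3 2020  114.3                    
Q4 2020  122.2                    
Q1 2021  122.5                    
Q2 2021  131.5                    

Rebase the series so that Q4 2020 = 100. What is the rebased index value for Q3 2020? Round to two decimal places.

Rebased(Q3 2020) = 114.3 / 122.2 × 100 = 93.5352

93.54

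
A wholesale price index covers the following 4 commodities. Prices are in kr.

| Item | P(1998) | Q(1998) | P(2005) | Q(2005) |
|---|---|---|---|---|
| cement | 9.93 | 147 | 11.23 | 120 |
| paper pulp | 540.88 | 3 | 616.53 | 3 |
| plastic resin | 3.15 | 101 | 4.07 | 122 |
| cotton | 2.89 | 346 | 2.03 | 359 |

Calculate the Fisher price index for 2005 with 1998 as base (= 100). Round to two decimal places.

104.63

Laspeyres component (base-period weights):
ΣP(2005)Q(1998) = 11.23×147 + 616.53×3 + 4.07×101 + 2.03×346 = 1650.81 + 1849.59 + 411.07 + 702.38 = 4613.85
ΣP(1998)Q(1998) = 9.93×147 + 540.88×3 + 3.15×101 + 2.89×346 = 1459.71 + 1622.64 + 318.15 + 999.94 = 4400.44
L = 4613.85 / 4400.44 × 100 = 104.8497
Paasche component (current-period weights):
ΣP(2005)Q(2005) = 11.23×120 + 616.53×3 + 4.07×122 + 2.03×359 = 1347.6 + 1849.59 + 496.54 + 728.77 = 4422.5
ΣP(1998)Q(2005) = 9.93×120 + 540.88×3 + 3.15×122 + 2.89×359 = 1191.6 + 1622.64 + 384.3 + 1037.51 = 4236.05
P = 4422.5 / 4236.05 × 100 = 104.4015
Fisher = √(L × P) = √(104.8497 × 104.4015) = 104.6254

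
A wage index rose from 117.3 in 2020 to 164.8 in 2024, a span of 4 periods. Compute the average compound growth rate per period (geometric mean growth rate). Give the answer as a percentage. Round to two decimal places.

8.87%

Growth factor = (164.8/117.3)^(1/4) = (1.404945)^(1/4) = 1.088716
Growth rate = 1.088716 − 1 = 0.088716 = 8.8716%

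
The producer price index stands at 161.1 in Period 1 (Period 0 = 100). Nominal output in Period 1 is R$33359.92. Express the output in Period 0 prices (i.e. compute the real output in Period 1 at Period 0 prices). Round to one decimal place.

Real = Nominal ÷ (Index/100) = 33359.92 ÷ (161.1/100)
     = 33359.92 ÷ 1.611 = 20707.5854

20707.6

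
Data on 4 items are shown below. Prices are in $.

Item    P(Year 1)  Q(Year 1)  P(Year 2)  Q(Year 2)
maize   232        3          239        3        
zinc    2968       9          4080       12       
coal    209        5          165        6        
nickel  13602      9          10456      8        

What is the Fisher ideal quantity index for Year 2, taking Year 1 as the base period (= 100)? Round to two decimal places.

Laspeyres component (base-period weights):
ΣP(Year 1)Q(Year 2) = 232×3 + 2968×12 + 209×6 + 13602×8 = 696 + 35616 + 1254 + 108816 = 146382
ΣP(Year 1)Q(Year 1) = 232×3 + 2968×9 + 209×5 + 13602×9 = 696 + 26712 + 1045 + 122418 = 150871
L = 146382 / 150871 × 100 = 97.0246
Paasche component (current-period weights):
ΣP(Year 2)Q(Year 2) = 239×3 + 4080×12 + 165×6 + 10456×8 = 717 + 48960 + 990 + 83648 = 134315
ΣP(Year 2)Q(Year 1) = 239×3 + 4080×9 + 165×5 + 10456×9 = 717 + 36720 + 825 + 94104 = 132366
P = 134315 / 132366 × 100 = 101.4724
Fisher = √(L × P) = √(97.0246 × 101.4724) = 99.2236

99.22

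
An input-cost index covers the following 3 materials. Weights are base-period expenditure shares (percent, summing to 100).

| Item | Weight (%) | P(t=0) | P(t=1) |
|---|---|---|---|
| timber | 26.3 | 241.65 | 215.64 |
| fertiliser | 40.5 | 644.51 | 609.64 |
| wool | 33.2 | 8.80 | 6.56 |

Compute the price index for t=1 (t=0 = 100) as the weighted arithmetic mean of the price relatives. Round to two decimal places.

86.53

timber: 26.3 × (215.64/241.65) = 26.3 × 0.892365 = 23.4692
fertiliser: 40.5 × (609.64/644.51) = 40.5 × 0.945897 = 38.3088
wool: 33.2 × (6.56/8.80) = 33.2 × 0.745455 = 24.7491
Index = Σ wᵢ·(p₁ᵢ/p₀ᵢ) = 23.4692 + 38.3088 + 24.7491 = 86.5271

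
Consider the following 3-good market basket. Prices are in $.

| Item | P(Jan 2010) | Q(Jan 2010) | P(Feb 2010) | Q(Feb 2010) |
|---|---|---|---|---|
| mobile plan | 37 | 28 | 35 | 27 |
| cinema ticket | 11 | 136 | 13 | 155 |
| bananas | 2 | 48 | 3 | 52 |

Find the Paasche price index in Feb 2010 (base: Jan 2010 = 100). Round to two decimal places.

Paasche price index uses current-period quantities as weights.
ΣP(Feb 2010)·Q(Feb 2010) = 35×27 + 13×155 + 3×52 = 945 + 2015 + 156 = 3116
ΣP(Jan 2010)·Q(Feb 2010) = 37×27 + 11×155 + 2×52 = 999 + 1705 + 104 = 2808
Index = 3116 / 2808 × 100 = 110.9687

110.97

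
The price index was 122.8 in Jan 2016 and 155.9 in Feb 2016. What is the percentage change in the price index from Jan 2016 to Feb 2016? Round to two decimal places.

Change = (155.9 − 122.8) / 122.8 × 100
       = 33.1 / 122.8 × 100 = 26.9544%

26.95%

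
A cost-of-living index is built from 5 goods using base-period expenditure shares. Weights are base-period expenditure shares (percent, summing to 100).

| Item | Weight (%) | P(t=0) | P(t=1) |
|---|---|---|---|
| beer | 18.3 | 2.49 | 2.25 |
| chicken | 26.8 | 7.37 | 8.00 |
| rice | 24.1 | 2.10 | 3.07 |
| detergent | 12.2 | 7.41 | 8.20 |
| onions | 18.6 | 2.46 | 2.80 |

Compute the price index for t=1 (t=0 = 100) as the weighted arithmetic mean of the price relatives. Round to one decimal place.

115.5

beer: 18.3 × (2.25/2.49) = 18.3 × 0.903614 = 16.5361
chicken: 26.8 × (8.00/7.37) = 26.8 × 1.085482 = 29.0909
rice: 24.1 × (3.07/2.10) = 24.1 × 1.461905 = 35.2319
detergent: 12.2 × (8.20/7.41) = 12.2 × 1.106613 = 13.5007
onions: 18.6 × (2.80/2.46) = 18.6 × 1.138211 = 21.1707
Index = Σ wᵢ·(p₁ᵢ/p₀ᵢ) = 16.5361 + 29.0909 + 35.2319 + 13.5007 + 21.1707 = 115.5304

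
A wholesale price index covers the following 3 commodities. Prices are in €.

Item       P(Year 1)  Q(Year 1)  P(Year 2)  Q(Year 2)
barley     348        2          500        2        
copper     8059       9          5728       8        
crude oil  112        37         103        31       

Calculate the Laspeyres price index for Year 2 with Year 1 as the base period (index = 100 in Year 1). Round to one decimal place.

Laspeyres price index uses base-period quantities as weights.
ΣP(Year 2)·Q(Year 1) = 500×2 + 5728×9 + 103×37 = 1000 + 51552 + 3811 = 56363
ΣP(Year 1)·Q(Year 1) = 348×2 + 8059×9 + 112×37 = 696 + 72531 + 4144 = 77371
Index = 56363 / 77371 × 100 = 72.8477

72.8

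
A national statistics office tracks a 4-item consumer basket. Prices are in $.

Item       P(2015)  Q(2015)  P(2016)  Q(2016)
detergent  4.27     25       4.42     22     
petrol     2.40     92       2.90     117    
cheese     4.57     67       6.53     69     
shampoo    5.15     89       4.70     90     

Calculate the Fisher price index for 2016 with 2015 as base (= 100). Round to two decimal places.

Laspeyres component (base-period weights):
ΣP(2016)Q(2015) = 4.42×25 + 2.90×92 + 6.53×67 + 4.70×89 = 110.5 + 266.8 + 437.51 + 418.3 = 1233.11
ΣP(2015)Q(2015) = 4.27×25 + 2.40×92 + 4.57×67 + 5.15×89 = 106.75 + 220.8 + 306.19 + 458.35 = 1092.09
L = 1233.11 / 1092.09 × 100 = 112.9129
Paasche component (current-period weights):
ΣP(2016)Q(2016) = 4.42×22 + 2.90×117 + 6.53×69 + 4.70×90 = 97.24 + 339.3 + 450.57 + 423 = 1310.11
ΣP(2015)Q(2016) = 4.27×22 + 2.40×117 + 4.57×69 + 5.15×90 = 93.94 + 280.8 + 315.33 + 463.5 = 1153.57
P = 1310.11 / 1153.57 × 100 = 113.5700
Fisher = √(L × P) = √(112.9129 × 113.5700) = 113.2410

113.24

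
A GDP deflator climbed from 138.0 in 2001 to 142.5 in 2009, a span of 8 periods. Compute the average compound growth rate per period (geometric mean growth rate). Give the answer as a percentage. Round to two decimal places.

0.40%

Growth factor = (142.5/138.0)^(1/8) = (1.032609)^(1/8) = 1.004019
Growth rate = 1.004019 − 1 = 0.004019 = 0.4019%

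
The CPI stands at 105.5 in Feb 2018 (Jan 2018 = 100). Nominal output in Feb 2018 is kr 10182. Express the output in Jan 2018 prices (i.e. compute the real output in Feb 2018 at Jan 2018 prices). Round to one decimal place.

Real = Nominal ÷ (Index/100) = 10182 ÷ (105.5/100)
     = 10182 ÷ 1.055 = 9651.1848

9651.2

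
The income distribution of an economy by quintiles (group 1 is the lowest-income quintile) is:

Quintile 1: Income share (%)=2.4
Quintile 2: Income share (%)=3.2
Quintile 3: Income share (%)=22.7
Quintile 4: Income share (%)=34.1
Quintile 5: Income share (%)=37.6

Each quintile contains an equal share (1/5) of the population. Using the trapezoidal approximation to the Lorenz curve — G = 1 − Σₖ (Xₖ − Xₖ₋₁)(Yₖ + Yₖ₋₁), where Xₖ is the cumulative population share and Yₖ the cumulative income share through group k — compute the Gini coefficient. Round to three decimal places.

0.405

Cumulative income shares Yₖ: 0.0240, 0.0560, 0.2830, 0.6240, 1.0000
Σ (Xₖ−Xₖ₋₁)(Yₖ+Yₖ₋₁) = (1/5)(0.0240+0.0000) + (1/5)(0.0560+0.0240) + (1/5)(0.2830+0.0560) + (1/5)(0.6240+0.2830) + (1/5)(1.0000+0.6240)
  = 0.0048 + 0.0160 + 0.0678 + 0.1814 + 0.3248 = 0.5948
G = 1 − 0.5948 = 0.4052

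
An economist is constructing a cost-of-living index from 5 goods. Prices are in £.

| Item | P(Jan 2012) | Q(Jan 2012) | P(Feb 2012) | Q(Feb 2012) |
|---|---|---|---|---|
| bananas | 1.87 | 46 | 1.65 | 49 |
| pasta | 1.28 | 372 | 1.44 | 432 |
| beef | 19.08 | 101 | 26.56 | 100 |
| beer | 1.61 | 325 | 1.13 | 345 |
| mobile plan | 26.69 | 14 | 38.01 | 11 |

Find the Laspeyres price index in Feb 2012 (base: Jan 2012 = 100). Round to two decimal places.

123.84

Laspeyres price index uses base-period quantities as weights.
ΣP(Feb 2012)·Q(Jan 2012) = 1.65×46 + 1.44×372 + 26.56×101 + 1.13×325 + 38.01×14 = 75.9 + 535.68 + 2682.56 + 367.25 + 532.14 = 4193.53
ΣP(Jan 2012)·Q(Jan 2012) = 1.87×46 + 1.28×372 + 19.08×101 + 1.61×325 + 26.69×14 = 86.02 + 476.16 + 1927.08 + 523.25 + 373.66 = 3386.17
Index = 4193.53 / 3386.17 × 100 = 123.8429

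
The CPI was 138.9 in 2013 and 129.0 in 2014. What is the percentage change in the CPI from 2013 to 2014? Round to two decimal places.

-7.13%

Change = (129.0 − 138.9) / 138.9 × 100
       = -9.9 / 138.9 × 100 = -7.1274%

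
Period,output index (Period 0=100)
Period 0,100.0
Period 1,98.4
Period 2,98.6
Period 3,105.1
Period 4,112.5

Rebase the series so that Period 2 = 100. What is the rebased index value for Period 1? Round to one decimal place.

99.8

Rebased(Period 1) = 98.4 / 98.6 × 100 = 99.7972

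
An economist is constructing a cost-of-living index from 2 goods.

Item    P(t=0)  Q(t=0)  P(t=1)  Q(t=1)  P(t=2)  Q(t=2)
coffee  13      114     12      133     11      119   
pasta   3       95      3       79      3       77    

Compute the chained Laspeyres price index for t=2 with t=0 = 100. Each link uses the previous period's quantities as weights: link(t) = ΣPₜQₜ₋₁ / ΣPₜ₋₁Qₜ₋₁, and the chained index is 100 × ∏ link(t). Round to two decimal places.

86.76

Link t=0→t=1:
ΣP(t=1)Q(t=0) = 12×114 + 3×95 = 1368 + 285 = 1653
ΣP(t=0)Q(t=0) = 13×114 + 3×95 = 1482 + 285 = 1767
link = 1653/1767 = 0.935484
Link t=1→t=2:
ΣP(t=2)Q(t=1) = 11×133 + 3×79 = 1463 + 237 = 1700
ΣP(t=1)Q(t=1) = 12×133 + 3×79 = 1596 + 237 = 1833
link = 1700/1833 = 0.927441
Chained index = 100 × 0.935484 × 0.927441 = 86.7606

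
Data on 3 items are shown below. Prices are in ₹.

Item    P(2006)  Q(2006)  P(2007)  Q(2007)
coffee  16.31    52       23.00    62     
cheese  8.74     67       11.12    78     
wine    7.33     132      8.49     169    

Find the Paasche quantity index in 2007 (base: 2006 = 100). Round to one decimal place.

Paasche quantity index uses current-period prices as weights.
ΣP(2007)·Q(2007) = 23.00×62 + 11.12×78 + 8.49×169 = 1426 + 867.36 + 1434.81 = 3728.17
ΣP(2007)·Q(2006) = 23.00×52 + 11.12×67 + 8.49×132 = 1196 + 745.04 + 1120.68 = 3061.72
Index = 3728.17 / 3061.72 × 100 = 121.7672

121.8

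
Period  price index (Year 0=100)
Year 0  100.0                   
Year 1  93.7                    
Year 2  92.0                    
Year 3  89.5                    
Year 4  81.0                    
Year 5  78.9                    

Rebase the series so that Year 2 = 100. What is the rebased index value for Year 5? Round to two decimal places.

85.76

Rebased(Year 5) = 78.9 / 92.0 × 100 = 85.7609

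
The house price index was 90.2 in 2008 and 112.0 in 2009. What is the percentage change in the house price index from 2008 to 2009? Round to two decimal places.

Change = (112.0 − 90.2) / 90.2 × 100
       = 21.8 / 90.2 × 100 = 24.1685%

24.17%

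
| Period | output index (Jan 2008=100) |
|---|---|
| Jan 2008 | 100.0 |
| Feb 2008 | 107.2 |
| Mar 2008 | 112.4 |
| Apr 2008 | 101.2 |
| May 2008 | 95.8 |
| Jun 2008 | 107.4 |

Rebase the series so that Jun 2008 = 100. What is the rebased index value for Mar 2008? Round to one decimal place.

104.7

Rebased(Mar 2008) = 112.4 / 107.4 × 100 = 104.6555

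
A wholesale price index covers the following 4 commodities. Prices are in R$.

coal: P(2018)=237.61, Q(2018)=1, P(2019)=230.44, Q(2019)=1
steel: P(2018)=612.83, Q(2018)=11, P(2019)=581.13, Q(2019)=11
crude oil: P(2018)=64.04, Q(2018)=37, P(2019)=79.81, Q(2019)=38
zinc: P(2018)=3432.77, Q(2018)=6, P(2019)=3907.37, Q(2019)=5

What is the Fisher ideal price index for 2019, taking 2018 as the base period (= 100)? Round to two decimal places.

110.06

Laspeyres component (base-period weights):
ΣP(2019)Q(2018) = 230.44×1 + 581.13×11 + 79.81×37 + 3907.37×6 = 230.44 + 6392.43 + 2952.97 + 23444.22 = 33020.06
ΣP(2018)Q(2018) = 237.61×1 + 612.83×11 + 64.04×37 + 3432.77×6 = 237.61 + 6741.13 + 2369.48 + 20596.62 = 29944.84
L = 33020.06 / 29944.84 × 100 = 110.2696
Paasche component (current-period weights):
ΣP(2019)Q(2019) = 230.44×1 + 581.13×11 + 79.81×38 + 3907.37×5 = 230.44 + 6392.43 + 3032.78 + 19536.85 = 29192.5
ΣP(2018)Q(2019) = 237.61×1 + 612.83×11 + 64.04×38 + 3432.77×5 = 237.61 + 6741.13 + 2433.52 + 17163.85 = 26576.11
P = 29192.5 / 26576.11 × 100 = 109.8449
Fisher = √(L × P) = √(110.2696 × 109.8449) = 110.0571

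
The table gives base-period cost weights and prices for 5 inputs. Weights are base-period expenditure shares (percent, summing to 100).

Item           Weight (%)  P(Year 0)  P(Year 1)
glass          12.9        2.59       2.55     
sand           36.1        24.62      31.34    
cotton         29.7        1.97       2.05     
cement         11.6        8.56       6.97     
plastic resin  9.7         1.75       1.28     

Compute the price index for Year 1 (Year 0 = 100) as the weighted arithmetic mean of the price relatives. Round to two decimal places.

glass: 12.9 × (2.55/2.59) = 12.9 × 0.984556 = 12.7008
sand: 36.1 × (31.34/24.62) = 36.1 × 1.272949 = 45.9535
cotton: 29.7 × (2.05/1.97) = 29.7 × 1.040609 = 30.9061
cement: 11.6 × (6.97/8.56) = 11.6 × 0.814252 = 9.4453
plastic resin: 9.7 × (1.28/1.75) = 9.7 × 0.731429 = 7.0949
Index = Σ wᵢ·(p₁ᵢ/p₀ᵢ) = 12.7008 + 45.9535 + 30.9061 + 9.4453 + 7.0949 = 106.1005

106.10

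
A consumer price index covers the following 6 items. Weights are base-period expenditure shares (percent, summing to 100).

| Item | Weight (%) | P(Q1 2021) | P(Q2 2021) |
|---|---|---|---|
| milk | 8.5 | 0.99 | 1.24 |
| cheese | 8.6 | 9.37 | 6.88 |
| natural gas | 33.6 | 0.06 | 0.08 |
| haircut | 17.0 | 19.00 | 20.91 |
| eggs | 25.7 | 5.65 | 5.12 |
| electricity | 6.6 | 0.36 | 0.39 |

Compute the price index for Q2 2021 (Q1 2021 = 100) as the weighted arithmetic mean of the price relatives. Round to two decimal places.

milk: 8.5 × (1.24/0.99) = 8.5 × 1.252525 = 10.6465
cheese: 8.6 × (6.88/9.37) = 8.6 × 0.734258 = 6.3146
natural gas: 33.6 × (0.08/0.06) = 33.6 × 1.333333 = 44.8000
haircut: 17.0 × (20.91/19.00) = 17.0 × 1.100526 = 18.7089
eggs: 25.7 × (5.12/5.65) = 25.7 × 0.906195 = 23.2892
electricity: 6.6 × (0.39/0.36) = 6.6 × 1.083333 = 7.1500
Index = Σ wᵢ·(p₁ᵢ/p₀ᵢ) = 10.6465 + 6.3146 + 44.8000 + 18.7089 + 23.2892 + 7.1500 = 110.9092

110.91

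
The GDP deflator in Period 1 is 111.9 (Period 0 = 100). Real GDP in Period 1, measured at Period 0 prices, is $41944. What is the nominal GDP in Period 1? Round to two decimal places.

Nominal = Real × (Index/100) = 41944 × (111.9/100)
        = 41944 × 1.119 = 46935.3360

46935.34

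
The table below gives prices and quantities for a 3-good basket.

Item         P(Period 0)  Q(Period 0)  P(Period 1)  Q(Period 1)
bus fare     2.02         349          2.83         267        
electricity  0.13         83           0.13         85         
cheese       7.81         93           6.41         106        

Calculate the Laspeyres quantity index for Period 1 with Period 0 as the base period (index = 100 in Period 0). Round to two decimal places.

95.57

Laspeyres quantity index uses base-period prices as weights.
ΣP(Period 0)·Q(Period 1) = 2.02×267 + 0.13×85 + 7.81×106 = 539.34 + 11.05 + 827.86 = 1378.25
ΣP(Period 0)·Q(Period 0) = 2.02×349 + 0.13×83 + 7.81×93 = 704.98 + 10.79 + 726.33 = 1442.1
Index = 1378.25 / 1442.1 × 100 = 95.5724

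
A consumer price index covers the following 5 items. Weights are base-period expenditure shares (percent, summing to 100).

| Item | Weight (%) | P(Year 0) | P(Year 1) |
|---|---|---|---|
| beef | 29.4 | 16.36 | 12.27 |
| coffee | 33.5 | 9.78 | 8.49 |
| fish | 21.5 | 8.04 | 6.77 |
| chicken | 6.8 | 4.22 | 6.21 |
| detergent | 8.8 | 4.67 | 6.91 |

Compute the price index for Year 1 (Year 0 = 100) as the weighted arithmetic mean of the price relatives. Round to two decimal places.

92.26

beef: 29.4 × (12.27/16.36) = 29.4 × 0.750000 = 22.0500
coffee: 33.5 × (8.49/9.78) = 33.5 × 0.868098 = 29.0813
fish: 21.5 × (6.77/8.04) = 21.5 × 0.842040 = 18.1039
chicken: 6.8 × (6.21/4.22) = 6.8 × 1.471564 = 10.0066
detergent: 8.8 × (6.91/4.67) = 8.8 × 1.479657 = 13.0210
Index = Σ wᵢ·(p₁ᵢ/p₀ᵢ) = 22.0500 + 29.0813 + 18.1039 + 10.0066 + 13.0210 = 92.2628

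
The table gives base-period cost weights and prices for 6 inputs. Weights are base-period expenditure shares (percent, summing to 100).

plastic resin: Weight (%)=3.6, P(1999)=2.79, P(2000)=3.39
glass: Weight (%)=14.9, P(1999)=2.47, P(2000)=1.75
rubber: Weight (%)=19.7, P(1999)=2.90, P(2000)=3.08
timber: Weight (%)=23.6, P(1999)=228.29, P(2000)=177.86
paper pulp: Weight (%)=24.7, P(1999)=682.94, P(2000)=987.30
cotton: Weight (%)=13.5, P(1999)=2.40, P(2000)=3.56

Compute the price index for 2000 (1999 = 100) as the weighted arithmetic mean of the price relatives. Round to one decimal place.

110.0

plastic resin: 3.6 × (3.39/2.79) = 3.6 × 1.215054 = 4.3742
glass: 14.9 × (1.75/2.47) = 14.9 × 0.708502 = 10.5567
rubber: 19.7 × (3.08/2.90) = 19.7 × 1.062069 = 20.9228
timber: 23.6 × (177.86/228.29) = 23.6 × 0.779097 = 18.3867
paper pulp: 24.7 × (987.30/682.94) = 24.7 × 1.445661 = 35.7078
cotton: 13.5 × (3.56/2.40) = 13.5 × 1.483333 = 20.0250
Index = Σ wᵢ·(p₁ᵢ/p₀ᵢ) = 4.3742 + 10.5567 + 20.9228 + 18.3867 + 35.7078 + 20.0250 = 109.9732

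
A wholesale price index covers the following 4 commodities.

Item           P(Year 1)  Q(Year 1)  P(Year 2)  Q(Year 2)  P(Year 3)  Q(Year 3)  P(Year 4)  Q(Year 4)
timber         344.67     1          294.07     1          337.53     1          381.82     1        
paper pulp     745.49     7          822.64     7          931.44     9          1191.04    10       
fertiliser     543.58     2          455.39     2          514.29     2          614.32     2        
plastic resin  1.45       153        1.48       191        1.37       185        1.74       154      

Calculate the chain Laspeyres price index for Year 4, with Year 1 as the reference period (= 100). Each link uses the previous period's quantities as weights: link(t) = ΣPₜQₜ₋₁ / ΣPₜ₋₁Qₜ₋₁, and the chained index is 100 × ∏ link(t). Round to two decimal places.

148.80

Link Year 1→Year 2:
ΣP(Year 2)Q(Year 1) = 294.07×1 + 822.64×7 + 455.39×2 + 1.48×153 = 294.07 + 5758.48 + 910.78 + 226.44 = 7189.77
ΣP(Year 1)Q(Year 1) = 344.67×1 + 745.49×7 + 543.58×2 + 1.45×153 = 344.67 + 5218.43 + 1087.16 + 221.85 = 6872.11
link = 7189.77/6872.11 = 1.046225
Link Year 2→Year 3:
ΣP(Year 3)Q(Year 2) = 337.53×1 + 931.44×7 + 514.29×2 + 1.37×191 = 337.53 + 6520.08 + 1028.58 + 261.67 = 8147.86
ΣP(Year 2)Q(Year 2) = 294.07×1 + 822.64×7 + 455.39×2 + 1.48×191 = 294.07 + 5758.48 + 910.78 + 282.68 = 7246.01
link = 8147.86/7246.01 = 1.124462
Link Year 3→Year 4:
ΣP(Year 4)Q(Year 3) = 381.82×1 + 1191.04×9 + 614.32×2 + 1.74×185 = 381.82 + 10719.36 + 1228.64 + 321.9 = 12651.72
ΣP(Year 3)Q(Year 3) = 337.53×1 + 931.44×9 + 514.29×2 + 1.37×185 = 337.53 + 8382.96 + 1028.58 + 253.45 = 10002.52
link = 12651.72/10002.52 = 1.264853
Chained index = 100 × 1.046225 × 1.124462 × 1.264853 = 148.8023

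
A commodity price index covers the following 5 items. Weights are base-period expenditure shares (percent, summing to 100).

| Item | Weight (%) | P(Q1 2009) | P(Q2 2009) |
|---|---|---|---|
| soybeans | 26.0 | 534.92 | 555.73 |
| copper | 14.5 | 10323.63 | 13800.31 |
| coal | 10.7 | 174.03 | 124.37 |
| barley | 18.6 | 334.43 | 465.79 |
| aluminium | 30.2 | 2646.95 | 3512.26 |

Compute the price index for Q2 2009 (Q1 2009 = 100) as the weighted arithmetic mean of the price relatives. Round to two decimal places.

120.02

soybeans: 26.0 × (555.73/534.92) = 26.0 × 1.038903 = 27.0115
copper: 14.5 × (13800.31/10323.63) = 14.5 × 1.336769 = 19.3832
coal: 10.7 × (124.37/174.03) = 10.7 × 0.714647 = 7.6467
barley: 18.6 × (465.79/334.43) = 18.6 × 1.392788 = 25.9059
aluminium: 30.2 × (3512.26/2646.95) = 30.2 × 1.326908 = 40.0726
Index = Σ wᵢ·(p₁ᵢ/p₀ᵢ) = 27.0115 + 19.3832 + 7.6467 + 25.9059 + 40.0726 = 120.0198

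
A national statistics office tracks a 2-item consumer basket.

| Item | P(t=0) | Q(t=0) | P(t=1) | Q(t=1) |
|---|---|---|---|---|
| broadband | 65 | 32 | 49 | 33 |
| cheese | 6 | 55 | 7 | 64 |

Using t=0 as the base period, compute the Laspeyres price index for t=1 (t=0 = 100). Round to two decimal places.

Laspeyres price index uses base-period quantities as weights.
ΣP(t=1)·Q(t=0) = 49×32 + 7×55 = 1568 + 385 = 1953
ΣP(t=0)·Q(t=0) = 65×32 + 6×55 = 2080 + 330 = 2410
Index = 1953 / 2410 × 100 = 81.0373

81.04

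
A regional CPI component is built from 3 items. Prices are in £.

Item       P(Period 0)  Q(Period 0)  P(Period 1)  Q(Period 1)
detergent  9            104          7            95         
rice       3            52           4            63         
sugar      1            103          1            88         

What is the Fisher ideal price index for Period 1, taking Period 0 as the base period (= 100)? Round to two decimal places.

87.86

Laspeyres component (base-period weights):
ΣP(Period 1)Q(Period 0) = 7×104 + 4×52 + 1×103 = 728 + 208 + 103 = 1039
ΣP(Period 0)Q(Period 0) = 9×104 + 3×52 + 1×103 = 936 + 156 + 103 = 1195
L = 1039 / 1195 × 100 = 86.9456
Paasche component (current-period weights):
ΣP(Period 1)Q(Period 1) = 7×95 + 4×63 + 1×88 = 665 + 252 + 88 = 1005
ΣP(Period 0)Q(Period 1) = 9×95 + 3×63 + 1×88 = 855 + 189 + 88 = 1132
P = 1005 / 1132 × 100 = 88.7809
Fisher = √(L × P) = √(86.9456 × 88.7809) = 87.8585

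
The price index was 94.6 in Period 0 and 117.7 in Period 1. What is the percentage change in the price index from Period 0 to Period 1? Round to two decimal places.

Change = (117.7 − 94.6) / 94.6 × 100
       = 23.1 / 94.6 × 100 = 24.4186%

24.42%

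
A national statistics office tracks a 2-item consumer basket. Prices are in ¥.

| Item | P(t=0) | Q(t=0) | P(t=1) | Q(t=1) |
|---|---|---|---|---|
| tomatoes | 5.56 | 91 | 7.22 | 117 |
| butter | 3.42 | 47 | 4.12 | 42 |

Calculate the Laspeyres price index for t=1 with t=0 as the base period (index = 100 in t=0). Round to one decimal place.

Laspeyres price index uses base-period quantities as weights.
ΣP(t=1)·Q(t=0) = 7.22×91 + 4.12×47 = 657.02 + 193.64 = 850.66
ΣP(t=0)·Q(t=0) = 5.56×91 + 3.42×47 = 505.96 + 160.74 = 666.7
Index = 850.66 / 666.7 × 100 = 127.5926

127.6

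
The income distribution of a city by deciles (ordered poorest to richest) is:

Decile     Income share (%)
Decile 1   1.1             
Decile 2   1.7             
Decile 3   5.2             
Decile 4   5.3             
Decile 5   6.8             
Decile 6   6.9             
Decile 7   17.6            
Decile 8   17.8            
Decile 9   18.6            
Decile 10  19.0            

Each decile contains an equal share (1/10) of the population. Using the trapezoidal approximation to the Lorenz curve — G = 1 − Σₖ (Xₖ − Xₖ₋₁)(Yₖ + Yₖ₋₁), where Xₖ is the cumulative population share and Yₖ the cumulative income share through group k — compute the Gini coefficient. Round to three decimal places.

0.379

Cumulative income shares Yₖ: 0.0110, 0.0280, 0.0800, 0.1330, 0.2010, 0.2700, 0.4460, 0.6240, 0.8100, 1.0000
Σ (Xₖ−Xₖ₋₁)(Yₖ+Yₖ₋₁) = (1/10)(0.0110+0.0000) + (1/10)(0.0280+0.0110) + (1/10)(0.0800+0.0280) + (1/10)(0.1330+0.0800) + (1/10)(0.2010+0.1330) + (1/10)(0.2700+0.2010) + (1/10)(0.4460+0.2700) + (1/10)(0.6240+0.4460) + (1/10)(0.8100+0.6240) + (1/10)(1.0000+0.8100)
  = 0.0011 + 0.0039 + 0.0108 + 0.0213 + 0.0334 + 0.0471 + 0.0716 + 0.1070 + 0.1434 + 0.1810 = 0.6206
G = 1 − 0.6206 = 0.3794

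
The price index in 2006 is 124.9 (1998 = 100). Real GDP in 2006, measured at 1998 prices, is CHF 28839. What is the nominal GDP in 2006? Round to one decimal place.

36019.9

Nominal = Real × (Index/100) = 28839 × (124.9/100)
        = 28839 × 1.249 = 36019.9110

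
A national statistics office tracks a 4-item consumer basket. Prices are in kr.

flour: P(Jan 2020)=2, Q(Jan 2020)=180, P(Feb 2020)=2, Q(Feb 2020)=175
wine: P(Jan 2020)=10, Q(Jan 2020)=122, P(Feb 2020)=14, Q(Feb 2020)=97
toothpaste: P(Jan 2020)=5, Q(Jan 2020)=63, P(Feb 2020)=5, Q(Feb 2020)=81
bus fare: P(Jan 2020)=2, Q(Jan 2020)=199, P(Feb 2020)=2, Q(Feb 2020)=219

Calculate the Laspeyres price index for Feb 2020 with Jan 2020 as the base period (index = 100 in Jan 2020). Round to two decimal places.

Laspeyres price index uses base-period quantities as weights.
ΣP(Feb 2020)·Q(Jan 2020) = 2×180 + 14×122 + 5×63 + 2×199 = 360 + 1708 + 315 + 398 = 2781
ΣP(Jan 2020)·Q(Jan 2020) = 2×180 + 10×122 + 5×63 + 2×199 = 360 + 1220 + 315 + 398 = 2293
Index = 2781 / 2293 × 100 = 121.2822

121.28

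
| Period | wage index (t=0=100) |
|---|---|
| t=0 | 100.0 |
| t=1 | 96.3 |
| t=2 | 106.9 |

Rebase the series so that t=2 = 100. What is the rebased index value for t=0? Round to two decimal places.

93.55

Rebased(t=0) = 100.0 / 106.9 × 100 = 93.5454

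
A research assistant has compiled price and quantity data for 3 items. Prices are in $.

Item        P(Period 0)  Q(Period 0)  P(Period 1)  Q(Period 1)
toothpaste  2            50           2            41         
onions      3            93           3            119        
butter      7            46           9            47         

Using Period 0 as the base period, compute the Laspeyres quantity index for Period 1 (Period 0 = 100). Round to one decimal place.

109.6

Laspeyres quantity index uses base-period prices as weights.
ΣP(Period 0)·Q(Period 1) = 2×41 + 3×119 + 7×47 = 82 + 357 + 329 = 768
ΣP(Period 0)·Q(Period 0) = 2×50 + 3×93 + 7×46 = 100 + 279 + 322 = 701
Index = 768 / 701 × 100 = 109.5578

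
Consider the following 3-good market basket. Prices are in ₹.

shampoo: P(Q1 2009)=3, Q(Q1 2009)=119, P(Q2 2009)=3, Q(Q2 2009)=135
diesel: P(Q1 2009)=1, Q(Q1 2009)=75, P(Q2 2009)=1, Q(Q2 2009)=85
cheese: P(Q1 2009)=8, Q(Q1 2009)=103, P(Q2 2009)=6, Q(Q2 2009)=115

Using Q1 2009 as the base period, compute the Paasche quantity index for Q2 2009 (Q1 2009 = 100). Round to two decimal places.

Paasche quantity index uses current-period prices as weights.
ΣP(Q2 2009)·Q(Q2 2009) = 3×135 + 1×85 + 6×115 = 405 + 85 + 690 = 1180
ΣP(Q2 2009)·Q(Q1 2009) = 3×119 + 1×75 + 6×103 = 357 + 75 + 618 = 1050
Index = 1180 / 1050 × 100 = 112.3810

112.38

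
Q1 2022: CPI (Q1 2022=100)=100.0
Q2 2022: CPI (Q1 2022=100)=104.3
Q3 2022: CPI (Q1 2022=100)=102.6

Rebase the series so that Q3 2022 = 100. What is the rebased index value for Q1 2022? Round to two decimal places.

Rebased(Q1 2022) = 100.0 / 102.6 × 100 = 97.4659

97.47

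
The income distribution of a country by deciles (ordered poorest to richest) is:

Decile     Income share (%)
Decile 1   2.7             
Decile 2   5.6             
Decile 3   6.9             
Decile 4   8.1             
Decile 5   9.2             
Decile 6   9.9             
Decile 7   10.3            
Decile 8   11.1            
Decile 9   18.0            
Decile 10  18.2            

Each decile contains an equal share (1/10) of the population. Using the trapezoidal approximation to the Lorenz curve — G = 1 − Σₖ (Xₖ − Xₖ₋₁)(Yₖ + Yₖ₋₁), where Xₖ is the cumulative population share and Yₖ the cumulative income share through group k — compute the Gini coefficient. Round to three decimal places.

0.255

Cumulative income shares Yₖ: 0.0270, 0.0830, 0.1520, 0.2330, 0.3250, 0.4240, 0.5270, 0.6380, 0.8180, 1.0000
Σ (Xₖ−Xₖ₋₁)(Yₖ+Yₖ₋₁) = (1/10)(0.0270+0.0000) + (1/10)(0.0830+0.0270) + (1/10)(0.1520+0.0830) + (1/10)(0.2330+0.1520) + (1/10)(0.3250+0.2330) + (1/10)(0.4240+0.3250) + (1/10)(0.5270+0.4240) + (1/10)(0.6380+0.5270) + (1/10)(0.8180+0.6380) + (1/10)(1.0000+0.8180)
  = 0.0027 + 0.0110 + 0.0235 + 0.0385 + 0.0558 + 0.0749 + 0.0951 + 0.1165 + 0.1456 + 0.1818 = 0.7454
G = 1 − 0.7454 = 0.2546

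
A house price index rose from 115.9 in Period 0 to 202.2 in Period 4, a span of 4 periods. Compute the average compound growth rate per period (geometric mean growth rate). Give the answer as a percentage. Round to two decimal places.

Growth factor = (202.2/115.9)^(1/4) = (1.744607)^(1/4) = 1.149276
Growth rate = 1.149276 − 1 = 0.149276 = 14.9276%

14.93%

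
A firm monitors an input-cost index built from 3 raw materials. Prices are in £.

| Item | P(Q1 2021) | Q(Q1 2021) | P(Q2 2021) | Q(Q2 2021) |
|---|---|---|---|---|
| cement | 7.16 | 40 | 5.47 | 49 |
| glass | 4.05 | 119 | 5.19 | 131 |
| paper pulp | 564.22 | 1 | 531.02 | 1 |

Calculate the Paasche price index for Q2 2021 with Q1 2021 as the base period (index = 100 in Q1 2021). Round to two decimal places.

102.31

Paasche price index uses current-period quantities as weights.
ΣP(Q2 2021)·Q(Q2 2021) = 5.47×49 + 5.19×131 + 531.02×1 = 268.03 + 679.89 + 531.02 = 1478.94
ΣP(Q1 2021)·Q(Q2 2021) = 7.16×49 + 4.05×131 + 564.22×1 = 350.84 + 530.55 + 564.22 = 1445.61
Index = 1478.94 / 1445.61 × 100 = 102.3056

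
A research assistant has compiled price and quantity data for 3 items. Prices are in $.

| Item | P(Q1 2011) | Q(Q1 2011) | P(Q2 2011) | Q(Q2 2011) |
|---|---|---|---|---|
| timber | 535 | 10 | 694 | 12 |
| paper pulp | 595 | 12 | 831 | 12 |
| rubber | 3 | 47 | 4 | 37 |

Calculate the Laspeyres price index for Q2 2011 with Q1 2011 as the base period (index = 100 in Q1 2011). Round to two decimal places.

Laspeyres price index uses base-period quantities as weights.
ΣP(Q2 2011)·Q(Q1 2011) = 694×10 + 831×12 + 4×47 = 6940 + 9972 + 188 = 17100
ΣP(Q1 2011)·Q(Q1 2011) = 535×10 + 595×12 + 3×47 = 5350 + 7140 + 141 = 12631
Index = 17100 / 12631 × 100 = 135.3812

135.38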